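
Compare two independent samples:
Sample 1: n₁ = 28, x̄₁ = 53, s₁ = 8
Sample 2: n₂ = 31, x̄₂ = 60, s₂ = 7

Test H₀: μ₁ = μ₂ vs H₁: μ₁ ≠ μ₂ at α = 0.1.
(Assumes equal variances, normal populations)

Pooled variance: s²_p = [27×8² + 30×7²]/(57) = 56.1053
s_p = 7.4903
SE = s_p×√(1/n₁ + 1/n₂) = 7.4903×√(1/28 + 1/31) = 1.9528
t = (x̄₁ - x̄₂)/SE = (53 - 60)/1.9528 = -3.5846
df = 57, t-critical = ±1.672
Decision: reject H₀

Answer: t = -3.5846, reject H₀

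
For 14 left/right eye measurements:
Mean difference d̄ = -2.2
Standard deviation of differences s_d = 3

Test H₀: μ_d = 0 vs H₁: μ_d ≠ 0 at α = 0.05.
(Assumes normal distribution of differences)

df = n - 1 = 13
SE = s_d/√n = 3/√14 = 0.8018
t = d̄/SE = -2.2/0.8018 = -2.7438
Critical value: t_{0.025,13} = ±2.160
p-value ≈ 0.0167
Decision: reject H₀

Answer: t = -2.7438, reject H₀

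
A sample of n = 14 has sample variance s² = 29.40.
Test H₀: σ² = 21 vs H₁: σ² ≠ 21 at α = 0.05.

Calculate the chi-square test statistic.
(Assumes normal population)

df = n - 1 = 13
χ² = (n-1)s²/σ₀² = 13×29.40/21 = 18.2000
Critical values: χ²_{0.975,13} = 5.009, χ²_{0.025,13} = 24.736
Rejection region: χ² < 5.009 or χ² > 24.736
Decision: fail to reject H₀

Answer: χ² = 18.2000, fail to reject H₀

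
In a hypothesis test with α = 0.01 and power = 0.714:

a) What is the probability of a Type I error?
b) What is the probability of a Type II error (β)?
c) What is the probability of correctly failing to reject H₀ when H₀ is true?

a) Type I error probability = α = 0.01
b) Power = P(reject H₀ | H₁ true) = 1 - β = 0.714, so Type II error probability = β = 1 - Power = 0.286
c) P(fail to reject H₀ | H₀ true) = 1 - α = 0.99

Answer: a) 0.01, b) 0.286, c) 0.99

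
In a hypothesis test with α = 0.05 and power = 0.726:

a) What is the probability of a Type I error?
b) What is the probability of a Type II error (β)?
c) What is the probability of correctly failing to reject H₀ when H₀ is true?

Answer: a) 0.05, b) 0.274, c) 0.95

Derivation:
a) Type I error probability = α = 0.05
b) Power = P(reject H₀ | H₁ true) = 1 - β = 0.726, so Type II error probability = β = 1 - Power = 0.274
c) P(fail to reject H₀ | H₀ true) = 1 - α = 0.95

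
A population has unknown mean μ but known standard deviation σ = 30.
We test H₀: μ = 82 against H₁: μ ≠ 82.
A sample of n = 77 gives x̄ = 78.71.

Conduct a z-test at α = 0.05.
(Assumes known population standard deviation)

Answer: z = -0.9623, fail to reject H₀

Derivation:
Standard error: SE = σ/√n = 30/√77 = 3.4188
z-statistic: z = (x̄ - μ₀)/SE = (78.71 - 82)/3.4188 = -0.9623
Critical value: ±1.960
p-value = 0.3359
Decision: fail to reject H₀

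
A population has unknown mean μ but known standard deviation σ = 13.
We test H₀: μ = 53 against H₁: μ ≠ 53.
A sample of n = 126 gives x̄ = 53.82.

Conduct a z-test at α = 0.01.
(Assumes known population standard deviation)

Standard error: SE = σ/√n = 13/√126 = 1.1581
z-statistic: z = (x̄ - μ₀)/SE = (53.82 - 53)/1.1581 = 0.7081
Critical value: ±2.576
p-value = 0.4789
Decision: fail to reject H₀

Answer: z = 0.7081, fail to reject H₀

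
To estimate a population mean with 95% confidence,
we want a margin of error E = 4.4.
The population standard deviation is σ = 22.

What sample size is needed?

Answer: n = 97

Derivation:
z_0.025 = 1.960
n = (z×σ/E)² = (1.960×22/4.4)²
n = 96.0400
Round up: n = 97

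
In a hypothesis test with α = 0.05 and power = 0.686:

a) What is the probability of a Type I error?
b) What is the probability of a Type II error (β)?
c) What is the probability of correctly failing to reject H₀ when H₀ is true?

Answer: a) 0.05, b) 0.314, c) 0.95

Derivation:
a) Type I error probability = α = 0.05
b) Power = P(reject H₀ | H₁ true) = 1 - β = 0.686, so Type II error probability = β = 1 - Power = 0.314
c) P(fail to reject H₀ | H₀ true) = 1 - α = 0.95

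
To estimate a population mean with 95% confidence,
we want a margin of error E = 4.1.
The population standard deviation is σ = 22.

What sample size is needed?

z_0.025 = 1.960
n = (z×σ/E)² = (1.960×22/4.1)²
n = 110.6088
Round up: n = 111

Answer: n = 111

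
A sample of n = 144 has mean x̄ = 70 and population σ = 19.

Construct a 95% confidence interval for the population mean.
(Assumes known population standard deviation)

Confidence level: 95%, α = 0.05
z_0.025 = 1.960
SE = σ/√n = 19/√144 = 1.5833
Margin of error = 1.960 × 1.5833 = 3.1033
CI: x̄ ± margin = 70 ± 3.1033
CI: (66.8967, 73.1033)

Answer: (66.8967, 73.1033)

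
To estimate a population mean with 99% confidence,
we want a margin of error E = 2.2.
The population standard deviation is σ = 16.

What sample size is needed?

Answer: n = 351

Derivation:
z_0.005 = 2.576
n = (z×σ/E)² = (2.576×16/2.2)²
n = 350.9832
Round up: n = 351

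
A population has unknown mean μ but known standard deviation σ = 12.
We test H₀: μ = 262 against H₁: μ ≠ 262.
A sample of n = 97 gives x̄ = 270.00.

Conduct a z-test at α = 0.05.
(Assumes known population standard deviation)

Answer: z = 6.5660, reject H₀

Derivation:
Standard error: SE = σ/√n = 12/√97 = 1.2184
z-statistic: z = (x̄ - μ₀)/SE = (270.00 - 262)/1.2184 = 6.5660
Critical value: ±1.960
p-value < 0.0001
Decision: reject H₀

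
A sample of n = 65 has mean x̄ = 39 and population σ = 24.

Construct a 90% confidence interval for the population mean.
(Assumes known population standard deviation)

Confidence level: 90%, α = 0.1
z_0.05 = 1.645
SE = σ/√n = 24/√65 = 2.9768
Margin of error = 1.645 × 2.9768 = 4.8968
CI: x̄ ± margin = 39 ± 4.8968
CI: (34.1032, 43.8968)

Answer: (34.1032, 43.8968)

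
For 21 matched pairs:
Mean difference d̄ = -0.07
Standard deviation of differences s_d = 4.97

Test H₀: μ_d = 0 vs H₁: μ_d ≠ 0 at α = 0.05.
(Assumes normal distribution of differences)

Answer: t = -0.0645, fail to reject H₀

Derivation:
df = n - 1 = 20
SE = s_d/√n = 4.97/√21 = 1.0845
t = d̄/SE = -0.07/1.0845 = -0.0645
Critical value: t_{0.025,20} = ±2.086
p-value ≈ 0.9492
Decision: fail to reject H₀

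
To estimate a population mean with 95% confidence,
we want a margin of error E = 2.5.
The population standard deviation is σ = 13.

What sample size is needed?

Answer: n = 104

Derivation:
z_0.025 = 1.960
n = (z×σ/E)² = (1.960×13/2.5)²
n = 103.8769
Round up: n = 104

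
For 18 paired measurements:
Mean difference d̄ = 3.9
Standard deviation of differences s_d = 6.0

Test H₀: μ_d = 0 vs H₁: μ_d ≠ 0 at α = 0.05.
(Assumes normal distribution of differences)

Answer: t = 2.7577, reject H₀

Derivation:
df = n - 1 = 17
SE = s_d/√n = 6.0/√18 = 1.4142
t = d̄/SE = 3.9/1.4142 = 2.7577
Critical value: t_{0.025,17} = ±2.110
p-value ≈ 0.0134
Decision: reject H₀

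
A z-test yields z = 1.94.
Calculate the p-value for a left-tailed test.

Answer: p-value ≈ 0.9738

Derivation:
For z = 1.94:
p = P(Z < 1.94) = Φ(1.94) = 0.9738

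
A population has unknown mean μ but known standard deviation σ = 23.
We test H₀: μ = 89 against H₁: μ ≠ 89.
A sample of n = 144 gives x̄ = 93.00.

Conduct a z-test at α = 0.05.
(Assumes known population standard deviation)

Standard error: SE = σ/√n = 23/√144 = 1.9167
z-statistic: z = (x̄ - μ₀)/SE = (93.00 - 89)/1.9167 = 2.0869
Critical value: ±1.960
p-value = 0.0369
Decision: reject H₀

Answer: z = 2.0869, reject H₀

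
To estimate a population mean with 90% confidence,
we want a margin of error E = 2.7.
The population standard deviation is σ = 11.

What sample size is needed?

z_0.05 = 1.645
n = (z×σ/E)² = (1.645×11/2.7)²
n = 44.9148
Round up: n = 45

Answer: n = 45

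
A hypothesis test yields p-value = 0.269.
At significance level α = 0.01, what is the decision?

Answer: fail to reject H₀

Derivation:
Compare p-value to α:
0.269 ≥ 0.01
Decision: fail to reject H₀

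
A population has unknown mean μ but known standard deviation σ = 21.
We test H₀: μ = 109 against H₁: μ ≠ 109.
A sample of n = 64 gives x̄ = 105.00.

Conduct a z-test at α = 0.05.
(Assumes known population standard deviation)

Answer: z = -1.5238, fail to reject H₀

Derivation:
Standard error: SE = σ/√n = 21/√64 = 2.6250
z-statistic: z = (x̄ - μ₀)/SE = (105.00 - 109)/2.6250 = -1.5238
Critical value: ±1.960
p-value = 0.1276
Decision: fail to reject H₀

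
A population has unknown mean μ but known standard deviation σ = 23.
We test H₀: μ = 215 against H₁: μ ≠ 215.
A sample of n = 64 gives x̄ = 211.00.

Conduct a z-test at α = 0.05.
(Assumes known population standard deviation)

Standard error: SE = σ/√n = 23/√64 = 2.8750
z-statistic: z = (x̄ - μ₀)/SE = (211.00 - 215)/2.8750 = -1.3913
Critical value: ±1.960
p-value = 0.1641
Decision: fail to reject H₀

Answer: z = -1.3913, fail to reject H₀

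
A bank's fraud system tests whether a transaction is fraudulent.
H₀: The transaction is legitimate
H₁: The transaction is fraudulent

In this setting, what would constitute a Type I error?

Type I error (α): Rejecting H₀ when H₀ is true
Type II error (β): Failing to reject H₀ when H₁ is true

Answer: Blocking a legitimate transaction as fraud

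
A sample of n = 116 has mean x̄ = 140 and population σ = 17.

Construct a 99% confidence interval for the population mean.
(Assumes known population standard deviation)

Confidence level: 99%, α = 0.01
z_0.005 = 2.576
SE = σ/√n = 17/√116 = 1.5784
Margin of error = 2.576 × 1.5784 = 4.0660
CI: x̄ ± margin = 140 ± 4.0660
CI: (135.9340, 144.0660)

Answer: (135.9340, 144.0660)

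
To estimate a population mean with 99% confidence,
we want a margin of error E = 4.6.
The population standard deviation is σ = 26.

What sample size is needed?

Answer: n = 212

Derivation:
z_0.005 = 2.576
n = (z×σ/E)² = (2.576×26/4.6)²
n = 211.9936
Round up: n = 212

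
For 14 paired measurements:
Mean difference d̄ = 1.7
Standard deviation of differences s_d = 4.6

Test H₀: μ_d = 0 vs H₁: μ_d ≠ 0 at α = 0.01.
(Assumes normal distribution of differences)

df = n - 1 = 13
SE = s_d/√n = 4.6/√14 = 1.2294
t = d̄/SE = 1.7/1.2294 = 1.3828
Critical value: t_{0.005,13} = ±3.012
p-value ≈ 0.1900
Decision: fail to reject H₀

Answer: t = 1.3828, fail to reject H₀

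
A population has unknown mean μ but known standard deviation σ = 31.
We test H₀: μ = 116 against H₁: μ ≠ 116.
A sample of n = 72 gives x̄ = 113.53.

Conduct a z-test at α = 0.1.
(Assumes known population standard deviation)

Answer: z = -0.6761, fail to reject H₀

Derivation:
Standard error: SE = σ/√n = 31/√72 = 3.6534
z-statistic: z = (x̄ - μ₀)/SE = (113.53 - 116)/3.6534 = -0.6761
Critical value: ±1.645
p-value = 0.4990
Decision: fail to reject H₀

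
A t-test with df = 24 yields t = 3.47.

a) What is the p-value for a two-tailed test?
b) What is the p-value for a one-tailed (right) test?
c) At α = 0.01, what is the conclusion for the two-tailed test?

Answer: a) 0.0020, b) 0.0010, c) reject H₀

Derivation:
Using t-distribution with df = 24:
a) Two-tailed: p = 2×P(T > 3.47) = 0.0020
b) One-tailed: p = P(T > 3.47) = 0.0010
c) 0.0020 < 0.01, reject H₀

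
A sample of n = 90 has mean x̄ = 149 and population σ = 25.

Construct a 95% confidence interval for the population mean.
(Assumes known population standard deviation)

Confidence level: 95%, α = 0.05
z_0.025 = 1.960
SE = σ/√n = 25/√90 = 2.6352
Margin of error = 1.960 × 2.6352 = 5.1650
CI: x̄ ± margin = 149 ± 5.1650
CI: (143.8350, 154.1650)

Answer: (143.8350, 154.1650)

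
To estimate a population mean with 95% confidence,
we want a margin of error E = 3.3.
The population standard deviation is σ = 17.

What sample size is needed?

z_0.025 = 1.960
n = (z×σ/E)² = (1.960×17/3.3)²
n = 101.9488
Round up: n = 102

Answer: n = 102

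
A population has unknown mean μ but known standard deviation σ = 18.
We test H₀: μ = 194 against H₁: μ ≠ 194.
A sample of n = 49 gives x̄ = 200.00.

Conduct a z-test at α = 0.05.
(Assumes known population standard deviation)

Standard error: SE = σ/√n = 18/√49 = 2.5714
z-statistic: z = (x̄ - μ₀)/SE = (200.00 - 194)/2.5714 = 2.3334
Critical value: ±1.960
p-value = 0.0196
Decision: reject H₀

Answer: z = 2.3334, reject H₀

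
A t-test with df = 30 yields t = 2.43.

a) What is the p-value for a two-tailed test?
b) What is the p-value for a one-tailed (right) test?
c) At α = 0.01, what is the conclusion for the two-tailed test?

Using t-distribution with df = 30:
a) Two-tailed: p = 2×P(T > 2.43) = 0.0213
b) One-tailed: p = P(T > 2.43) = 0.0106
c) 0.0213 ≥ 0.01, fail to reject H₀

Answer: a) 0.0213, b) 0.0106, c) fail to reject H₀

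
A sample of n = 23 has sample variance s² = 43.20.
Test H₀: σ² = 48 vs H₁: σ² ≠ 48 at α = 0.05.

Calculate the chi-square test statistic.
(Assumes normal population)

Answer: χ² = 19.8000, fail to reject H₀

Derivation:
df = n - 1 = 22
χ² = (n-1)s²/σ₀² = 22×43.20/48 = 19.8000
Critical values: χ²_{0.975,22} = 10.982, χ²_{0.025,22} = 36.781
Rejection region: χ² < 10.982 or χ² > 36.781
Decision: fail to reject H₀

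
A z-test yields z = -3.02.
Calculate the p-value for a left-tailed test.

Answer: p-value ≈ 0.0013

Derivation:
For z = -3.02:
p = P(Z < -3.02) = Φ(-3.02) = 0.0013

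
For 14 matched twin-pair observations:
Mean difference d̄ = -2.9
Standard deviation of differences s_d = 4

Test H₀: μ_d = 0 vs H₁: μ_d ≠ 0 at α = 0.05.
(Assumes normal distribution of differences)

df = n - 1 = 13
SE = s_d/√n = 4/√14 = 1.0690
t = d̄/SE = -2.9/1.0690 = -2.7128
Critical value: t_{0.025,13} = ±2.160
p-value ≈ 0.0178
Decision: reject H₀

Answer: t = -2.7128, reject H₀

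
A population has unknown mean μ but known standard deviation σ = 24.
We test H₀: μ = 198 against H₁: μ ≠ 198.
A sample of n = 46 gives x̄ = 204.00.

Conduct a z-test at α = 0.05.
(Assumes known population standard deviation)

Answer: z = 1.6956, fail to reject H₀

Derivation:
Standard error: SE = σ/√n = 24/√46 = 3.5386
z-statistic: z = (x̄ - μ₀)/SE = (204.00 - 198)/3.5386 = 1.6956
Critical value: ±1.960
p-value = 0.0900
Decision: fail to reject H₀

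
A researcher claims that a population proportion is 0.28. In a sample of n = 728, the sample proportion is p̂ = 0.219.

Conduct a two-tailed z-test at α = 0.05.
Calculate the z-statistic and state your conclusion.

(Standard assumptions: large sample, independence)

H₀: p = 0.28, H₁: p ≠ 0.28
Standard error: SE = √(p₀(1-p₀)/n) = √(0.28×0.72/728) = 0.016641
z-statistic: z = (p̂ - p₀)/SE = (0.219 - 0.28)/0.016641 = -3.6656
Critical value: z_0.025 = ±1.960
p-value = 0.0002
Decision: reject H₀ at α = 0.05

Answer: z = -3.6656, reject H₀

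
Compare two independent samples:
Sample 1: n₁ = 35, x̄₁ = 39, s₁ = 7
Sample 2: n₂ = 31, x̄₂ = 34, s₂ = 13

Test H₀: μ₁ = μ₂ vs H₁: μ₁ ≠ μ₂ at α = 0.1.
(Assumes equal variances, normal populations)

Pooled variance: s²_p = [34×7² + 30×13²]/(64) = 105.2500
s_p = 10.2591
SE = s_p×√(1/n₁ + 1/n₂) = 10.2591×√(1/35 + 1/31) = 2.5303
t = (x̄₁ - x̄₂)/SE = (39 - 34)/2.5303 = 1.9761
df = 64, t-critical = ±1.669
Decision: reject H₀

Answer: t = 1.9761, reject H₀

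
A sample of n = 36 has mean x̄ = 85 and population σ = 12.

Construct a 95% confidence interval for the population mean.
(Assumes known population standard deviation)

Answer: (81.0800, 88.9200)

Derivation:
Confidence level: 95%, α = 0.05
z_0.025 = 1.960
SE = σ/√n = 12/√36 = 2.0000
Margin of error = 1.960 × 2.0000 = 3.9200
CI: x̄ ± margin = 85 ± 3.9200
CI: (81.0800, 88.9200)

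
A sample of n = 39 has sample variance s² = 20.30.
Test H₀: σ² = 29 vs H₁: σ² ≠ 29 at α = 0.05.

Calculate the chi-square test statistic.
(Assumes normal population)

df = n - 1 = 38
χ² = (n-1)s²/σ₀² = 38×20.30/29 = 26.6000
Critical values: χ²_{0.975,38} = 22.878, χ²_{0.025,38} = 56.896
Rejection region: χ² < 22.878 or χ² > 56.896
Decision: fail to reject H₀

Answer: χ² = 26.6000, fail to reject H₀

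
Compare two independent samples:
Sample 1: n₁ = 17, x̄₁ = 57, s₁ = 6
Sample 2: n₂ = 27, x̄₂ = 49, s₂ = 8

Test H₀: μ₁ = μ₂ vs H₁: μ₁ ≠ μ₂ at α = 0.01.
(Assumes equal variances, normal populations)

Pooled variance: s²_p = [16×6² + 26×8²]/(42) = 53.3333
s_p = 7.3030
SE = s_p×√(1/n₁ + 1/n₂) = 7.3030×√(1/17 + 1/27) = 2.2611
t = (x̄₁ - x̄₂)/SE = (57 - 49)/2.2611 = 3.5381
df = 42, t-critical = ±2.698
Decision: reject H₀

Answer: t = 3.5381, reject H₀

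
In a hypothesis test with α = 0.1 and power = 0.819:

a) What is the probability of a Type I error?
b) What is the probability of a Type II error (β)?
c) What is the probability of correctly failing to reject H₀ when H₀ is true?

Answer: a) 0.1, b) 0.181, c) 0.9

Derivation:
a) Type I error probability = α = 0.1
b) Power = P(reject H₀ | H₁ true) = 1 - β = 0.819, so Type II error probability = β = 1 - Power = 0.181
c) P(fail to reject H₀ | H₀ true) = 1 - α = 0.9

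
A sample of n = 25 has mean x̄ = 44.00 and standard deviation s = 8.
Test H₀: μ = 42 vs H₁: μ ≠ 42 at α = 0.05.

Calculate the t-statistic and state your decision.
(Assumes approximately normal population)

df = n - 1 = 24
SE = s/√n = 8/√25 = 1.6000
t = (x̄ - μ₀)/SE = (44.00 - 42)/1.6000 = 1.2500
Critical value: t_{0.025,24} = ±2.064
p-value ≈ 0.2234
Decision: fail to reject H₀

Answer: t = 1.2500, fail to reject H₀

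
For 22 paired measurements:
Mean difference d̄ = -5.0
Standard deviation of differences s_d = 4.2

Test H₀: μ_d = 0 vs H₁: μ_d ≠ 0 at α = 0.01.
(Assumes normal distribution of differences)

df = n - 1 = 21
SE = s_d/√n = 4.2/√22 = 0.8954
t = d̄/SE = -5.0/0.8954 = -5.5841
Critical value: t_{0.005,21} = ±2.831
p-value < 0.0001
Decision: reject H₀

Answer: t = -5.5841, reject H₀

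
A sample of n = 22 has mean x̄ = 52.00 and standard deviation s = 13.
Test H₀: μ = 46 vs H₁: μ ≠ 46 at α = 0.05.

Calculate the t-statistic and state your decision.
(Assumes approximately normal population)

Answer: t = 2.1648, reject H₀

Derivation:
df = n - 1 = 21
SE = s/√n = 13/√22 = 2.7716
t = (x̄ - μ₀)/SE = (52.00 - 46)/2.7716 = 2.1648
Critical value: t_{0.025,21} = ±2.080
p-value ≈ 0.0421
Decision: reject H₀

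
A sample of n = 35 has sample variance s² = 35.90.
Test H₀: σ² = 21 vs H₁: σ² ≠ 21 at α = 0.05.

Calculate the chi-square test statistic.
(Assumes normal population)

df = n - 1 = 34
χ² = (n-1)s²/σ₀² = 34×35.90/21 = 58.1238
Critical values: χ²_{0.975,34} = 19.806, χ²_{0.025,34} = 51.966
Rejection region: χ² < 19.806 or χ² > 51.966
Decision: reject H₀

Answer: χ² = 58.1238, reject H₀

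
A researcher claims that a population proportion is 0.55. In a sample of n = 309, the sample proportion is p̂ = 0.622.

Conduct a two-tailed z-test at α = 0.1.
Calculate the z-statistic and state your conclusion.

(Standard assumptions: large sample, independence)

H₀: p = 0.55, H₁: p ≠ 0.55
Standard error: SE = √(p₀(1-p₀)/n) = √(0.55×0.45/309) = 0.028301
z-statistic: z = (p̂ - p₀)/SE = (0.622 - 0.55)/0.028301 = 2.5441
Critical value: z_0.05 = ±1.645
p-value = 0.0110
Decision: reject H₀ at α = 0.1

Answer: z = 2.5441, reject H₀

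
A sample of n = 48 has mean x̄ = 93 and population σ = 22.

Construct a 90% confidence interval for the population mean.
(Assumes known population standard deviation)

Answer: (87.7765, 98.2235)

Derivation:
Confidence level: 90%, α = 0.1
z_0.05 = 1.645
SE = σ/√n = 22/√48 = 3.1754
Margin of error = 1.645 × 3.1754 = 5.2235
CI: x̄ ± margin = 93 ± 5.2235
CI: (87.7765, 98.2235)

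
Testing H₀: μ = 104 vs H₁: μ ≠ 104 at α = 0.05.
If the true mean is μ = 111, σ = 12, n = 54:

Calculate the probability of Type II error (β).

SE = σ/√n = 12/√54 = 1.6330
Critical values: μ₀ ± z_0.025×SE = 104 ± 1.960×1.6330
Acceptance region: (100.7993, 107.2007)
Under H₁ (μ = 111): z_high = (107.2007 - 111)/1.6330 = -2.3266, z_low = (100.7993 - 111)/1.6330 = -6.2466
β = P(not reject | H₁) = Φ(-2.3266) - Φ(-6.2466) ≈ 0.0100

Answer: β ≈ 0.0100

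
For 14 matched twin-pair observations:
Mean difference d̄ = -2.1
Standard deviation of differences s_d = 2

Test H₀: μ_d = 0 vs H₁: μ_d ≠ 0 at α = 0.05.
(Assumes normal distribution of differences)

df = n - 1 = 13
SE = s_d/√n = 2/√14 = 0.5345
t = d̄/SE = -2.1/0.5345 = -3.9289
Critical value: t_{0.025,13} = ±2.160
p-value ≈ 0.0017
Decision: reject H₀

Answer: t = -3.9289, reject H₀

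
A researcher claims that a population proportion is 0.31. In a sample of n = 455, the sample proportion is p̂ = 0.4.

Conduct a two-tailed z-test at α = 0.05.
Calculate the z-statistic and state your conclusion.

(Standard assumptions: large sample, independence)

H₀: p = 0.31, H₁: p ≠ 0.31
Standard error: SE = √(p₀(1-p₀)/n) = √(0.31×0.69/455) = 0.021682
z-statistic: z = (p̂ - p₀)/SE = (0.4 - 0.31)/0.021682 = 4.1509
Critical value: z_0.025 = ±1.960
p-value < 0.0001
Decision: reject H₀ at α = 0.05

Answer: z = 4.1509, reject H₀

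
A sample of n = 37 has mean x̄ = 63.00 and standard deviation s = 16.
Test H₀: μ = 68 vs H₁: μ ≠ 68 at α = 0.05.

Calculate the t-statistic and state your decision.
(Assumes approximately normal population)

Answer: t = -1.9009, fail to reject H₀

Derivation:
df = n - 1 = 36
SE = s/√n = 16/√37 = 2.6304
t = (x̄ - μ₀)/SE = (63.00 - 68)/2.6304 = -1.9009
Critical value: t_{0.025,36} = ±2.028
p-value ≈ 0.0653
Decision: fail to reject H₀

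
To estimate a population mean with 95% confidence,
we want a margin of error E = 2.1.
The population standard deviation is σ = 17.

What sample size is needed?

z_0.025 = 1.960
n = (z×σ/E)² = (1.960×17/2.1)²
n = 251.7511
Round up: n = 252

Answer: n = 252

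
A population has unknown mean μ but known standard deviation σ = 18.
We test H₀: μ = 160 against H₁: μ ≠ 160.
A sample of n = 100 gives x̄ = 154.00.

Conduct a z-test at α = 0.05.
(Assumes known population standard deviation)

Standard error: SE = σ/√n = 18/√100 = 1.8000
z-statistic: z = (x̄ - μ₀)/SE = (154.00 - 160)/1.8000 = -3.3333
Critical value: ±1.960
p-value = 0.0009
Decision: reject H₀

Answer: z = -3.3333, reject H₀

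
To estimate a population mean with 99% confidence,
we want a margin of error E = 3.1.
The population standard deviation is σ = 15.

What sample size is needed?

z_0.005 = 2.576
n = (z×σ/E)² = (2.576×15/3.1)²
n = 155.3642
Round up: n = 156

Answer: n = 156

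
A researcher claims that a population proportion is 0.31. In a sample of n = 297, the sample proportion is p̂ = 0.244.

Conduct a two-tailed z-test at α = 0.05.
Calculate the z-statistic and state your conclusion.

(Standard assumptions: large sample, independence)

H₀: p = 0.31, H₁: p ≠ 0.31
Standard error: SE = √(p₀(1-p₀)/n) = √(0.31×0.69/297) = 0.026837
z-statistic: z = (p̂ - p₀)/SE = (0.244 - 0.31)/0.026837 = -2.4593
Critical value: z_0.025 = ±1.960
p-value = 0.0139
Decision: reject H₀ at α = 0.05

Answer: z = -2.4593, reject H₀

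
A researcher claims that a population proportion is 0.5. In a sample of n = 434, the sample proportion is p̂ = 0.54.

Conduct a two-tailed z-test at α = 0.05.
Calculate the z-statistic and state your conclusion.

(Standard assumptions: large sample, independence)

H₀: p = 0.5, H₁: p ≠ 0.5
Standard error: SE = √(p₀(1-p₀)/n) = √(0.5×0.5/434) = 0.024001
z-statistic: z = (p̂ - p₀)/SE = (0.54 - 0.5)/0.024001 = 1.6666
Critical value: z_0.025 = ±1.960
p-value = 0.0956
Decision: fail to reject H₀ at α = 0.05

Answer: z = 1.6666, fail to reject H₀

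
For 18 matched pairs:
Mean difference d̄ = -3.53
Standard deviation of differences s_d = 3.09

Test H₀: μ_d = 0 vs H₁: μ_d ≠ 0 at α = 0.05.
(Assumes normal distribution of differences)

df = n - 1 = 17
SE = s_d/√n = 3.09/√18 = 0.7283
t = d̄/SE = -3.53/0.7283 = -4.8469
Critical value: t_{0.025,17} = ±2.110
p-value ≈ 0.0002
Decision: reject H₀

Answer: t = -4.8469, reject H₀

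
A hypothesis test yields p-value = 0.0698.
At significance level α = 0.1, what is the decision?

Compare p-value to α:
0.0698 < 0.1
Decision: reject H₀

Answer: reject H₀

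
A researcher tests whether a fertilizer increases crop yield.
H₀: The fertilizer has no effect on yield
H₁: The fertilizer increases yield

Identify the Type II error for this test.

A Type I error (probability α) occurs when we reject a true H₀.
A Type II error (probability β) occurs when we fail to reject a false H₀.

Answer: Failing to recommend an effective fertilizer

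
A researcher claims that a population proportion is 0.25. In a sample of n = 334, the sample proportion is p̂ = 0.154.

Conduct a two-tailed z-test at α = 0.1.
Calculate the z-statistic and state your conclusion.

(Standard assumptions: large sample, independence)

H₀: p = 0.25, H₁: p ≠ 0.25
Standard error: SE = √(p₀(1-p₀)/n) = √(0.25×0.75/334) = 0.023693
z-statistic: z = (p̂ - p₀)/SE = (0.154 - 0.25)/0.023693 = -4.0518
Critical value: z_0.05 = ±1.645
p-value = 0.0001
Decision: reject H₀ at α = 0.1

Answer: z = -4.0518, reject H₀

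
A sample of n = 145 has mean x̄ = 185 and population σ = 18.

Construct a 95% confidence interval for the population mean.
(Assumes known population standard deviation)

Confidence level: 95%, α = 0.05
z_0.025 = 1.960
SE = σ/√n = 18/√145 = 1.4948
Margin of error = 1.960 × 1.4948 = 2.9298
CI: x̄ ± margin = 185 ± 2.9298
CI: (182.0702, 187.9298)

Answer: (182.0702, 187.9298)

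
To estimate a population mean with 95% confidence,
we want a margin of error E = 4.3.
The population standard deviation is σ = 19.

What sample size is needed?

Answer: n = 76

Derivation:
z_0.025 = 1.960
n = (z×σ/E)² = (1.960×19/4.3)²
n = 75.0037
Round up: n = 76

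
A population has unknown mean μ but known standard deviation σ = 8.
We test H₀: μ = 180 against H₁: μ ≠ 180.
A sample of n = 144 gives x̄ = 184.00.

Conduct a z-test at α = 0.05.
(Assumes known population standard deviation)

Answer: z = 5.9997, reject H₀

Derivation:
Standard error: SE = σ/√n = 8/√144 = 0.6667
z-statistic: z = (x̄ - μ₀)/SE = (184.00 - 180)/0.6667 = 5.9997
Critical value: ±1.960
p-value < 0.0001
Decision: reject H₀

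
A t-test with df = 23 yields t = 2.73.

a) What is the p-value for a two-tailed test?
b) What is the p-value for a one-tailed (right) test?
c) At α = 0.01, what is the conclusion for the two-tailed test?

Using t-distribution with df = 23:
a) Two-tailed: p = 2×P(T > 2.73) = 0.0119
b) One-tailed: p = P(T > 2.73) = 0.0060
c) 0.0119 ≥ 0.01, fail to reject H₀

Answer: a) 0.0119, b) 0.0060, c) fail to reject H₀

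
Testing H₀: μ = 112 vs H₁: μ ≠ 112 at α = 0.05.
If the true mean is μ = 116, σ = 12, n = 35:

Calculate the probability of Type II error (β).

SE = σ/√n = 12/√35 = 2.0284
Critical values: μ₀ ± z_0.025×SE = 112 ± 1.960×2.0284
Acceptance region: (108.0243, 115.9757)
Under H₁ (μ = 116): z_high = (115.9757 - 116)/2.0284 = -0.0120, z_low = (108.0243 - 116)/2.0284 = -3.9320
β = P(not reject | H₁) = Φ(-0.0120) - Φ(-3.9320) ≈ 0.4952

Answer: β ≈ 0.4952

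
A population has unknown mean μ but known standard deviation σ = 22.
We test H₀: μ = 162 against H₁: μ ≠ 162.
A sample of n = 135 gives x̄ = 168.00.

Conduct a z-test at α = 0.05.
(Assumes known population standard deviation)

Standard error: SE = σ/√n = 22/√135 = 1.8935
z-statistic: z = (x̄ - μ₀)/SE = (168.00 - 162)/1.8935 = 3.1687
Critical value: ±1.960
p-value = 0.0015
Decision: reject H₀

Answer: z = 3.1687, reject H₀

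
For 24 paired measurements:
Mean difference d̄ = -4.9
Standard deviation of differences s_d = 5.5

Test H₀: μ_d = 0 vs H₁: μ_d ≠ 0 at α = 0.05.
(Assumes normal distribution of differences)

Answer: t = -4.3645, reject H₀

Derivation:
df = n - 1 = 23
SE = s_d/√n = 5.5/√24 = 1.1227
t = d̄/SE = -4.9/1.1227 = -4.3645
Critical value: t_{0.025,23} = ±2.069
p-value ≈ 0.0002
Decision: reject H₀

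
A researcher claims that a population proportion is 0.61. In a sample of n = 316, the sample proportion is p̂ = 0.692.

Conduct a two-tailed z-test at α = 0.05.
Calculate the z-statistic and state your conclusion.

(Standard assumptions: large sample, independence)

Answer: z = 2.9886, reject H₀

Derivation:
H₀: p = 0.61, H₁: p ≠ 0.61
Standard error: SE = √(p₀(1-p₀)/n) = √(0.61×0.39/316) = 0.027438
z-statistic: z = (p̂ - p₀)/SE = (0.692 - 0.61)/0.027438 = 2.9886
Critical value: z_0.025 = ±1.960
p-value = 0.0028
Decision: reject H₀ at α = 0.05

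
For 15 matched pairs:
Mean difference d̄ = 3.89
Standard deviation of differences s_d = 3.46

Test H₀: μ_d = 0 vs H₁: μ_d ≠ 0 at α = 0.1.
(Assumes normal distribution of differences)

df = n - 1 = 14
SE = s_d/√n = 3.46/√15 = 0.8934
t = d̄/SE = 3.89/0.8934 = 4.3542
Critical value: t_{0.05,14} = ±1.761
p-value ≈ 0.0007
Decision: reject H₀

Answer: t = 4.3542, reject H₀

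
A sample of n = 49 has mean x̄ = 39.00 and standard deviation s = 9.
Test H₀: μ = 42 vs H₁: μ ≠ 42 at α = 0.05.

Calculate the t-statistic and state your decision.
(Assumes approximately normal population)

df = n - 1 = 48
SE = s/√n = 9/√49 = 1.2857
t = (x̄ - μ₀)/SE = (39.00 - 42)/1.2857 = -2.3334
Critical value: t_{0.025,48} = ±2.011
p-value ≈ 0.0239
Decision: reject H₀

Answer: t = -2.3334, reject H₀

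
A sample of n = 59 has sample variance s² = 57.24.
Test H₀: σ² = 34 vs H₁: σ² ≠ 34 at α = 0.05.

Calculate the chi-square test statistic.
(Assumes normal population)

Answer: χ² = 97.6447, reject H₀

Derivation:
df = n - 1 = 58
χ² = (n-1)s²/σ₀² = 58×57.24/34 = 97.6447
Critical values: χ²_{0.975,58} = 38.844, χ²_{0.025,58} = 80.936
Rejection region: χ² < 38.844 or χ² > 80.936
Decision: reject H₀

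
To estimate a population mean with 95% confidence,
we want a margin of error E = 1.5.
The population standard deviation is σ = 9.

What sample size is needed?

Answer: n = 139

Derivation:
z_0.025 = 1.960
n = (z×σ/E)² = (1.960×9/1.5)²
n = 138.2976
Round up: n = 139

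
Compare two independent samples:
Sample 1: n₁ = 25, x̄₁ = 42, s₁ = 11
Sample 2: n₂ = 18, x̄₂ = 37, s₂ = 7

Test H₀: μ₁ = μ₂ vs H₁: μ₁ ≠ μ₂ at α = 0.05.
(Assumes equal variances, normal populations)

Answer: t = 1.6942, fail to reject H₀

Derivation:
Pooled variance: s²_p = [24×11² + 17×7²]/(41) = 91.1463
s_p = 9.5471
SE = s_p×√(1/n₁ + 1/n₂) = 9.5471×√(1/25 + 1/18) = 2.9512
t = (x̄₁ - x̄₂)/SE = (42 - 37)/2.9512 = 1.6942
df = 41, t-critical = ±2.020
Decision: fail to reject H₀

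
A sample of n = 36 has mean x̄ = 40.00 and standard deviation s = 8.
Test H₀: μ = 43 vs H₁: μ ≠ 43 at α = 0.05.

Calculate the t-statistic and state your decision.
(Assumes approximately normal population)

df = n - 1 = 35
SE = s/√n = 8/√36 = 1.3333
t = (x̄ - μ₀)/SE = (40.00 - 43)/1.3333 = -2.2501
Critical value: t_{0.025,35} = ±2.030
p-value ≈ 0.0308
Decision: reject H₀

Answer: t = -2.2501, reject H₀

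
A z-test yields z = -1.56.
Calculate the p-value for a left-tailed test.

Answer: p-value ≈ 0.0594

Derivation:
For z = -1.56:
p = P(Z < -1.56) = Φ(-1.56) = 0.0594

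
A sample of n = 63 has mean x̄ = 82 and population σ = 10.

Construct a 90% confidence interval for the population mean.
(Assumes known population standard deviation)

Answer: (79.9275, 84.0725)

Derivation:
Confidence level: 90%, α = 0.1
z_0.05 = 1.645
SE = σ/√n = 10/√63 = 1.2599
Margin of error = 1.645 × 1.2599 = 2.0725
CI: x̄ ± margin = 82 ± 2.0725
CI: (79.9275, 84.0725)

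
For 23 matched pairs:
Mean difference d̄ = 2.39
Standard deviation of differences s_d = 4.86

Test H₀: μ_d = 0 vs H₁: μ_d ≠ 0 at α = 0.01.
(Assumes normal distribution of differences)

df = n - 1 = 22
SE = s_d/√n = 4.86/√23 = 1.0134
t = d̄/SE = 2.39/1.0134 = 2.3584
Critical value: t_{0.005,22} = ±2.819
p-value ≈ 0.0277
Decision: fail to reject H₀

Answer: t = 2.3584, fail to reject H₀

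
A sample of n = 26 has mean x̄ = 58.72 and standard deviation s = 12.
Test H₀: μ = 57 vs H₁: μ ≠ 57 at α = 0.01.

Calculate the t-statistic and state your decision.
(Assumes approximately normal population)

df = n - 1 = 25
SE = s/√n = 12/√26 = 2.3534
t = (x̄ - μ₀)/SE = (58.72 - 57)/2.3534 = 0.7309
Critical value: t_{0.005,25} = ±2.787
p-value ≈ 0.4716
Decision: fail to reject H₀

Answer: t = 0.7309, fail to reject H₀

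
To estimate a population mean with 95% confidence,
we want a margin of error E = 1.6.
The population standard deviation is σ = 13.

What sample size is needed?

Answer: n = 254

Derivation:
z_0.025 = 1.960
n = (z×σ/E)² = (1.960×13/1.6)²
n = 253.6056
Round up: n = 254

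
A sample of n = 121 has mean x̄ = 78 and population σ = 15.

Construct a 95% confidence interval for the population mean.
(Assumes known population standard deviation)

Confidence level: 95%, α = 0.05
z_0.025 = 1.960
SE = σ/√n = 15/√121 = 1.3636
Margin of error = 1.960 × 1.3636 = 2.6727
CI: x̄ ± margin = 78 ± 2.6727
CI: (75.3273, 80.6727)

Answer: (75.3273, 80.6727)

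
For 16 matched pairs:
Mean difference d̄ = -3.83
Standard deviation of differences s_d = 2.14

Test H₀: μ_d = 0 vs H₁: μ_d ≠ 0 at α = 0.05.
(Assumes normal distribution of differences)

df = n - 1 = 15
SE = s_d/√n = 2.14/√16 = 0.5350
t = d̄/SE = -3.83/0.5350 = -7.1589
Critical value: t_{0.025,15} = ±2.131
p-value < 0.0001
Decision: reject H₀

Answer: t = -7.1589, reject H₀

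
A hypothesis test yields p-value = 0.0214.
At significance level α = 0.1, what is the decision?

Compare p-value to α:
0.0214 < 0.1
Decision: reject H₀

Answer: reject H₀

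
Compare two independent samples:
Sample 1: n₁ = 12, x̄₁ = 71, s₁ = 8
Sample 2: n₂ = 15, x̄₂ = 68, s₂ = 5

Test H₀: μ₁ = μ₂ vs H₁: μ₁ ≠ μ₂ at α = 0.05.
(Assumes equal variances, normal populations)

Answer: t = 1.1929, fail to reject H₀

Derivation:
Pooled variance: s²_p = [11×8² + 14×5²]/(25) = 42.1600
s_p = 6.4931
SE = s_p×√(1/n₁ + 1/n₂) = 6.4931×√(1/12 + 1/15) = 2.5148
t = (x̄₁ - x̄₂)/SE = (71 - 68)/2.5148 = 1.1929
df = 25, t-critical = ±2.060
Decision: fail to reject H₀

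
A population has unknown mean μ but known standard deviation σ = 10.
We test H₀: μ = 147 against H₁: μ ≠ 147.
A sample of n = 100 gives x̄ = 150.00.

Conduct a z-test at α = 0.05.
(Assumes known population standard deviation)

Standard error: SE = σ/√n = 10/√100 = 1.0000
z-statistic: z = (x̄ - μ₀)/SE = (150.00 - 147)/1.0000 = 3.0000
Critical value: ±1.960
p-value = 0.0027
Decision: reject H₀

Answer: z = 3.0000, reject H₀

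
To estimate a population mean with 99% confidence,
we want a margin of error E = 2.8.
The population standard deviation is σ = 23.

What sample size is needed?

z_0.005 = 2.576
n = (z×σ/E)² = (2.576×23/2.8)²
n = 447.7456
Round up: n = 448

Answer: n = 448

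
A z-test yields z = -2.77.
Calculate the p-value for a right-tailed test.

Answer: p-value ≈ 0.9972

Derivation:
For z = -2.77:
p = P(Z > -2.77) = 1 - Φ(-2.77) = 0.9972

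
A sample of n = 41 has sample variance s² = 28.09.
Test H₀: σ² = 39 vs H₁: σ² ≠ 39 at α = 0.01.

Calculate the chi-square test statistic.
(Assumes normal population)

df = n - 1 = 40
χ² = (n-1)s²/σ₀² = 40×28.09/39 = 28.8103
Critical values: χ²_{0.995,40} = 20.707, χ²_{0.005,40} = 66.766
Rejection region: χ² < 20.707 or χ² > 66.766
Decision: fail to reject H₀

Answer: χ² = 28.8103, fail to reject H₀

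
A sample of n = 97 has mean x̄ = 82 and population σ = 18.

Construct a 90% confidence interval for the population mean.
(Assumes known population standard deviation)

Answer: (78.9936, 85.0064)

Derivation:
Confidence level: 90%, α = 0.1
z_0.05 = 1.645
SE = σ/√n = 18/√97 = 1.8276
Margin of error = 1.645 × 1.8276 = 3.0064
CI: x̄ ± margin = 82 ± 3.0064
CI: (78.9936, 85.0064)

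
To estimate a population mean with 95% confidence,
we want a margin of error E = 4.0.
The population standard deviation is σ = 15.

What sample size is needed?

Answer: n = 55

Derivation:
z_0.025 = 1.960
n = (z×σ/E)² = (1.960×15/4.0)²
n = 54.0225
Round up: n = 55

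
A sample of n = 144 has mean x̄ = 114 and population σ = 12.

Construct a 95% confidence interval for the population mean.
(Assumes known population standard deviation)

Answer: (112.0400, 115.9600)

Derivation:
Confidence level: 95%, α = 0.05
z_0.025 = 1.960
SE = σ/√n = 12/√144 = 1.0000
Margin of error = 1.960 × 1.0000 = 1.9600
CI: x̄ ± margin = 114 ± 1.9600
CI: (112.0400, 115.9600)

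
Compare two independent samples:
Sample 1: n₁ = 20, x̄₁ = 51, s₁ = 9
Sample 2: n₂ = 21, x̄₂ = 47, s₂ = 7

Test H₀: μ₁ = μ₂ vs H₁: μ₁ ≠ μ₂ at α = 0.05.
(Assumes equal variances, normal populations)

Pooled variance: s²_p = [19×9² + 20×7²]/(39) = 64.5897
s_p = 8.0368
SE = s_p×√(1/n₁ + 1/n₂) = 8.0368×√(1/20 + 1/21) = 2.5110
t = (x̄₁ - x̄₂)/SE = (51 - 47)/2.5110 = 1.5930
df = 39, t-critical = ±2.023
Decision: fail to reject H₀

Answer: t = 1.5930, fail to reject H₀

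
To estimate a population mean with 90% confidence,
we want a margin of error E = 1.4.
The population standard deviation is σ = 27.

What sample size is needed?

z_0.05 = 1.645
n = (z×σ/E)² = (1.645×27/1.4)²
n = 1006.4756
Round up: n = 1007

Answer: n = 1007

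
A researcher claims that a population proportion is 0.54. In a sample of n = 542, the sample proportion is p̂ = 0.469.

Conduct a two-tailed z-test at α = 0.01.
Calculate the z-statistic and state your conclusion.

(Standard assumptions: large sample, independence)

H₀: p = 0.54, H₁: p ≠ 0.54
Standard error: SE = √(p₀(1-p₀)/n) = √(0.54×0.46/542) = 0.021408
z-statistic: z = (p̂ - p₀)/SE = (0.469 - 0.54)/0.021408 = -3.3165
Critical value: z_0.005 = ±2.576
p-value = 0.0009
Decision: reject H₀ at α = 0.01

Answer: z = -3.3165, reject H₀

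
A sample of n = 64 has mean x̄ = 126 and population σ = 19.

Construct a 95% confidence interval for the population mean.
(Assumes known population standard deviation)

Answer: (121.3450, 130.6550)

Derivation:
Confidence level: 95%, α = 0.05
z_0.025 = 1.960
SE = σ/√n = 19/√64 = 2.3750
Margin of error = 1.960 × 2.3750 = 4.6550
CI: x̄ ± margin = 126 ± 4.6550
CI: (121.3450, 130.6550)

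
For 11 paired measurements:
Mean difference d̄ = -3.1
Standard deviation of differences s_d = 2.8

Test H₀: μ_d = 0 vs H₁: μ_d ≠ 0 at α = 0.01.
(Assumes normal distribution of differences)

Answer: t = -3.6721, reject H₀

Derivation:
df = n - 1 = 10
SE = s_d/√n = 2.8/√11 = 0.8442
t = d̄/SE = -3.1/0.8442 = -3.6721
Critical value: t_{0.005,10} = ±3.169
p-value ≈ 0.0043
Decision: reject H₀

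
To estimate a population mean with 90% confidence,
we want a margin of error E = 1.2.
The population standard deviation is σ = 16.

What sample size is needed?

Answer: n = 482

Derivation:
z_0.05 = 1.645
n = (z×σ/E)² = (1.645×16/1.2)²
n = 481.0711
Round up: n = 482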